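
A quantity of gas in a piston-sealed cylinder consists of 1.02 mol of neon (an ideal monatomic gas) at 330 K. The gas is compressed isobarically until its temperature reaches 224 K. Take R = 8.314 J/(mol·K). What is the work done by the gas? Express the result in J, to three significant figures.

Isobaric: W = P ΔV = nR ΔT.
W = (1.02)(8.314)(224 − 330) = -898.9 J.

W ≈ -899 J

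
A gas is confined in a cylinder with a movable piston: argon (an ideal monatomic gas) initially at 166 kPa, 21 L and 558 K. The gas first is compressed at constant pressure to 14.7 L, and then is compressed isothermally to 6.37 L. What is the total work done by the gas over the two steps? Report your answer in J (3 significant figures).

W_total ≈ -3090 J

Step 1 (isobaric): W = PΔV = (166 kPa)(14.7 − 21 L) = -1046 J.
After step 1: P = 166 kPa, V = 14.7 L, T = 390.6 K.
Step 2 (isothermal): W = P₁V₁ ln(V₂/V₁) = (2440) ln(6.37/14.7) = -2041 J.
W_total = -1046 − 2041 = -3086 J.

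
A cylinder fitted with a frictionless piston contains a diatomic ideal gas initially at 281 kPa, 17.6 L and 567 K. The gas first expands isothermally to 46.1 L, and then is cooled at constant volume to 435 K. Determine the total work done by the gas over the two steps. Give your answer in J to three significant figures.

Step 1 (isothermal): W = P₁V₁ ln(V₂/V₁) = (4946) ln(46.1/17.6) = 4762 J.
Step 2 (isochoric): W = 0 (constant volume).
W_total = 4762 + 0 = 4762 J.

W_total ≈ 4760 J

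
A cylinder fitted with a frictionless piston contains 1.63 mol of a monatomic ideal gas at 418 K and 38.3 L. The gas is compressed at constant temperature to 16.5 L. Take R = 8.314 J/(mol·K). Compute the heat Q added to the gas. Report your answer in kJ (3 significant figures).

Isothermal ⇒ ΔU = 0, so Q = W = nRT ln(V₂/V₁).
Q = (1.63)(8.314)(418) ln(16.5/38.3) = 5665 × -0.8421 = -4770 J.

Q ≈ -4.77 kJ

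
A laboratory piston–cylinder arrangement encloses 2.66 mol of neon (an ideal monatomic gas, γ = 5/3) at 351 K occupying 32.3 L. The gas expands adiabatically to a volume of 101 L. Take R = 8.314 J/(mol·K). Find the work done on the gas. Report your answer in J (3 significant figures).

W ≈ -6200 J

Adiabatic: TV^(γ−1) = const with γ = 5/3.
T₂ = T₁ (V₁/V₂)^(γ−1) = 351 × (32.3/101)^0.667 = 351 × 0.4676 = 164.1 K.
W_by = nCᵥ(T₁ − T₂) = (2.66)(12.47)(351 − 164.1) = 6199 J.
Work on gas = −W_by = -6199 J.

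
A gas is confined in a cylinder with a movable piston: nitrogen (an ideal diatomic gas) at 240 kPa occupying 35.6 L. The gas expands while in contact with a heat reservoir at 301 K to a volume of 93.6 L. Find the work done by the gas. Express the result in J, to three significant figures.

Isothermal: W = nRT ln(V₂/V₁) = P₁V₁ ln(V₂/V₁).
P₁V₁ = (240 kPa)(35.6 L) = 8544 J.
W = 8544 × ln(93.6/35.6) = 8544 × 0.9667
W_by_gas = 8259 J.

W ≈ 8260 J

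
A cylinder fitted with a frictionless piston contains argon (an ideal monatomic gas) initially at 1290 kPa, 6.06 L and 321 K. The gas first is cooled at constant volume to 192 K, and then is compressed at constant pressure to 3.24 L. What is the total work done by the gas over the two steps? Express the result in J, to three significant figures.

Step 1 (isochoric): W = 0 (constant volume).
After step 1: P = 771.6 kPa (V unchanged).
Step 2 (isobaric): W = PΔV = (771.6 kPa)(3.24 − 6.06 L) = -2176 J.
W_total = 0 − 2176 = -2176 J.

W_total ≈ -2180 J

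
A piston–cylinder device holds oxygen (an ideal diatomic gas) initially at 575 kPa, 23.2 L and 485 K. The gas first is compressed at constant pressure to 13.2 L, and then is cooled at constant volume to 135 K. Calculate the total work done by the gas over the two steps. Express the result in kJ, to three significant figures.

W_total ≈ -5.75 kJ

Step 1 (isobaric): W = PΔV = (575 kPa)(13.2 − 23.2 L) = -5750 J.
Step 2 (isochoric): W = 0 (constant volume).
W_total = -5750 + 0 = -5750 J.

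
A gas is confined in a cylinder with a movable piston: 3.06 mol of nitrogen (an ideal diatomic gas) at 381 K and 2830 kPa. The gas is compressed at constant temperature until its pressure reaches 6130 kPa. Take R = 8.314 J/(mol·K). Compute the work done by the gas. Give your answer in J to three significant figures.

W ≈ -7490 J

Isothermal process: W = nRT ln(V₂/V₁) = nRT ln(P₁/P₂).
W = (3.06)(8.314)(381) × ln(2830/6130)
  = 9693 × ln(0.4617) = 9693 × -0.7729
W_by_gas = -7492 J.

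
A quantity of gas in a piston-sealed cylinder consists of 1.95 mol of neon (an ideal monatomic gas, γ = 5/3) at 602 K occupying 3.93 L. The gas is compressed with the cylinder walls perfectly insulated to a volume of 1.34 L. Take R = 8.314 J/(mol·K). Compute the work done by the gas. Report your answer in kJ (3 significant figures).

Adiabatic: TV^(γ−1) = const with γ = 5/3.
T₂ = T₁ (V₁/V₂)^(γ−1) = 602 × (3.93/1.34)^0.667 = 602 × 2.049 = 1233 K.
W_by = nCᵥ(T₁ − T₂) = (1.95)(12.47)(602 − 1233) = -15356 J.

W ≈ -15.4 kJ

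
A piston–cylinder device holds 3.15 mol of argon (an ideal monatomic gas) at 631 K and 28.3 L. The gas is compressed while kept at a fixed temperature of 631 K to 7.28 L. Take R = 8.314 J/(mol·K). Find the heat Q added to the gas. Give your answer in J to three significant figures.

Isothermal ⇒ ΔU = 0, so Q = W = nRT ln(V₂/V₁).
Q = (3.15)(8.314)(631) ln(7.28/28.3) = 16525 × -1.358 = -22437 J.

Q ≈ -22400 J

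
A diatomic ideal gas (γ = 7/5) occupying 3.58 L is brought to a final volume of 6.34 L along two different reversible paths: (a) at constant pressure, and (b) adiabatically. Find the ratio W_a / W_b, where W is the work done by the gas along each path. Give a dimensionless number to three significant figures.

Path (a) isobaric: W = P₁(V₂ − V₁) → W_a/(P₁V₁) = 0.7709.
Path (b) adiabatic: W = P₁V₁(1 − (V₁/V₂)^(γ−1))/(γ−1) → W_b/(P₁V₁) = 0.5109.
W_a / W_b = 0.7709 / 0.5109 = 1.509.

W_a / W_b ≈ 1.51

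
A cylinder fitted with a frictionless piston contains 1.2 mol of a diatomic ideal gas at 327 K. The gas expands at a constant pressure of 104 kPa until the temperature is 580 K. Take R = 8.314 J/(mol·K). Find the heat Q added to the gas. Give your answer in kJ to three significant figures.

Isobaric: W = nRΔT = (1.2)(8.314)(253) = 2524 J.
ΔU = nCᵥΔT with Cᵥ = 5R/2: ΔU = (1.2)(20.79)(253) = 6310 J.
Q = ΔU + W = 6310 + 2524 = 8834 J.

Q ≈ 8.83 kJ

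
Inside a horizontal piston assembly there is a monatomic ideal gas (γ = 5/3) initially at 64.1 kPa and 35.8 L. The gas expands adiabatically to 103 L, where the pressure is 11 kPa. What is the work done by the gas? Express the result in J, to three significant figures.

W ≈ 1740 J

Adiabatic: W = (P₁V₁ − P₂V₂)/(γ − 1) with γ = 5/3.
P₁V₁ = 2295 J, P₂V₂ = 1133 J.
W = (2295 − 1133) / 0.6667 = 1743 J.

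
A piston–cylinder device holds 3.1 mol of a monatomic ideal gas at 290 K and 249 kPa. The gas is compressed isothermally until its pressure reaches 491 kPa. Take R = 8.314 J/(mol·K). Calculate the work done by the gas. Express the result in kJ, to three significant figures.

Isothermal process: W = nRT ln(V₂/V₁) = nRT ln(P₁/P₂).
W = (3.1)(8.314)(290) × ln(249/491)
  = 7474 × ln(0.5071) = 7474 × -0.679
W_by_gas = -5075 J.

W ≈ -5.07 kJ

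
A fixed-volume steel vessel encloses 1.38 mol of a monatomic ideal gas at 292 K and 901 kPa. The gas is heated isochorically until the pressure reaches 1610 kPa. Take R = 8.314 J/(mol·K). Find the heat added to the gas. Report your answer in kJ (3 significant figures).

Q ≈ 3.95 kJ

Constant volume ⇒ W = 0, so Q = ΔU = nCᵥΔT with Cᵥ = 3R/2 = 12.47 J/(mol·K).
At constant V, T₂/T₁ = P₂/P₁ ⇒ ΔT = T₁(P₂/P₁ − 1) = 292·(1610/901 − 1) = 229.8 K.
ΔU = (1.38)(12.47)(229.8) = 3954 J.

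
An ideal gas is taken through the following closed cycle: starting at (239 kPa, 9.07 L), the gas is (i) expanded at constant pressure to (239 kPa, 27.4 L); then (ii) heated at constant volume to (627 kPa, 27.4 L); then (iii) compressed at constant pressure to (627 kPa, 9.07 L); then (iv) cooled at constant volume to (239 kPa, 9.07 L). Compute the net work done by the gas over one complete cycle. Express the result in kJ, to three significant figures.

Constant-volume legs do no work.
W(i) = (239)(27.4 − 9.07) = 4381 J; W(iii) = (627)(9.07 − 27.4) = -11493 J.
W_net = 4381 − 11493 = -7112 J (the counter-clockwise enclosed area).

W_net ≈ -7.11 kJ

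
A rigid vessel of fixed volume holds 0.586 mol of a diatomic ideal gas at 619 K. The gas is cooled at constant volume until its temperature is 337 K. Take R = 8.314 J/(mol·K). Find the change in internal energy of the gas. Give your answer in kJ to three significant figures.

ΔU ≈ -3.43 kJ

Constant volume ⇒ W = 0, so Q = ΔU = nCᵥΔT with Cᵥ = 5R/2 = 20.79 J/(mol·K).
ΔU = (0.586)(20.79)(337 − 619) = -3435 J.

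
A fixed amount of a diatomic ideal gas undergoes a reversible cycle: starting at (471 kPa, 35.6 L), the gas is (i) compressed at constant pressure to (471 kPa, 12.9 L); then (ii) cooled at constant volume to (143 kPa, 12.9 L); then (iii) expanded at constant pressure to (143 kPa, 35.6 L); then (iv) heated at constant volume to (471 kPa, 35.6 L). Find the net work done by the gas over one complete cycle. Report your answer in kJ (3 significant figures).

Constant-volume legs do no work.
W(i) = (471)(12.9 − 35.6) = -10692 J; W(iii) = (143)(35.6 − 12.9) = 3246 J.
W_net = -10692 + 3246 = -7446 J (the counter-clockwise enclosed area).

W_net ≈ -7.45 kJ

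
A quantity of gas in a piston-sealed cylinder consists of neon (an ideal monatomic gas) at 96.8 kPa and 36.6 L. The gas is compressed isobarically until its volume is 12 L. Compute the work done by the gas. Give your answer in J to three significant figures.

W ≈ -2380 J

Isobaric: W = P ΔV.
W = (96.8 kPa)(12 − 36.6 L) = (96.8)(-24.6) = -2381 J.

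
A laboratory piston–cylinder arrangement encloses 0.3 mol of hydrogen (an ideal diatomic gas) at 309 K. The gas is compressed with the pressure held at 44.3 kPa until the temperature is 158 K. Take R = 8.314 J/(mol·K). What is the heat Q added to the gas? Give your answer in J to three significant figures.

Q ≈ -1320 J

Isobaric: W = nRΔT = (0.3)(8.314)(-151) = -376.6 J.
ΔU = nCᵥΔT with Cᵥ = 5R/2: ΔU = (0.3)(20.79)(-151) = -941.6 J.
Q = ΔU + W = -941.6 − 376.6 = -1318 J.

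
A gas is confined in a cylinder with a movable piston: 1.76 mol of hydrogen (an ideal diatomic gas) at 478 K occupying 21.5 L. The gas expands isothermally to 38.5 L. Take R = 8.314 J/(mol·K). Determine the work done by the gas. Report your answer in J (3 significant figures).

Isothermal: W = nRT ln(V₂/V₁).
W = (1.76)(8.314)(478) × ln(38.5/21.5)
  = 6994 × 0.5826
W_by_gas = 4075 J.

W ≈ 4070 J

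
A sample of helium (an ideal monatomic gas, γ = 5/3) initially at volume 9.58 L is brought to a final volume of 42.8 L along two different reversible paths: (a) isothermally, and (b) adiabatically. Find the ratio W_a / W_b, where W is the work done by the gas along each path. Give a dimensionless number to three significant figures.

W_a / W_b ≈ 1.58

Path (a) isothermal: W = P₁V₁ ln(V₂/V₁) → W_a/(P₁V₁) = 1.497.
Path (b) adiabatic: W = P₁V₁(1 − (V₁/V₂)^(γ−1))/(γ−1) → W_b/(P₁V₁) = 0.947.
W_a / W_b = 1.497 / 0.947 = 1.581.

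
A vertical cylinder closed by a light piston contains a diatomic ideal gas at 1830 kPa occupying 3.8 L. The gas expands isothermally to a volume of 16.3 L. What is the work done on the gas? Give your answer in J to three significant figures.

W ≈ -10100 J

Isothermal: W = nRT ln(V₂/V₁) = P₁V₁ ln(V₂/V₁).
P₁V₁ = (1830 kPa)(3.8 L) = 6954 J.
W = 6954 × ln(16.3/3.8) = 6954 × 1.456
W_by_gas = 10126 J; work on gas = −W_by = -10126 J.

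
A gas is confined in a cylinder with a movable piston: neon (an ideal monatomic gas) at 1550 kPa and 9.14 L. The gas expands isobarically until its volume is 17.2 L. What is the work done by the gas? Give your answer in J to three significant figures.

Isobaric: W = P ΔV.
W = (1550 kPa)(17.2 − 9.14 L) = (1550)(8.06) = 12493 J.

W ≈ 12500 J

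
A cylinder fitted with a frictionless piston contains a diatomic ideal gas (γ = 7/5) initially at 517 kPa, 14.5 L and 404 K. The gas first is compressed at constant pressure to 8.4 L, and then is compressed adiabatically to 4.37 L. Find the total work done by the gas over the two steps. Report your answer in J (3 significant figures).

W_total ≈ -6400 J

Step 1 (isobaric): W = PΔV = (517 kPa)(8.4 − 14.5 L) = -3154 J.
After step 1: P = 517 kPa, V = 8.4 L, T = 234 K.
Step 2 (adiabatic): W = (P₁V₁ − P₂V₂)/(γ−1) = (4343 − 5640)/0.4 = -3243 J.
W_total = -3154 − 3243 = -6397 J.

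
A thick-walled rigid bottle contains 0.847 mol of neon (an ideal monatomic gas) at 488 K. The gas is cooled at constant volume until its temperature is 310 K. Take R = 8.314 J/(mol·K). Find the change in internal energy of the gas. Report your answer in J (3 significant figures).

Constant volume ⇒ W = 0, so Q = ΔU = nCᵥΔT with Cᵥ = 3R/2 = 12.47 J/(mol·K).
ΔU = (0.847)(12.47)(310 − 488) = -1880 J.

ΔU ≈ -1880 J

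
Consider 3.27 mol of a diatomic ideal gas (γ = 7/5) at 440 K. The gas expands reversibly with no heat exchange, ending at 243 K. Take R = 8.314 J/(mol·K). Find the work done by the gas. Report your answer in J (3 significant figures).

Adiabatic ⇒ Q = 0, so W_by = −ΔU = nCᵥ(T₁ − T₂).
Cᵥ = 5R/2 = 20.79 J/(mol·K).
W = (3.27)(20.79)(440 − 243) = 13389 J.

W ≈ 13400 J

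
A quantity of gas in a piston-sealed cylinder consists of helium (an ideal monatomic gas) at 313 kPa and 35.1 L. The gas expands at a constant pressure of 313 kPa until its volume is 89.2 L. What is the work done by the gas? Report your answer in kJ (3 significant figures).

W ≈ 16.9 kJ

Isobaric: W = P ΔV.
W = (313 kPa)(89.2 − 35.1 L) = (313)(54.1) = 16933 J.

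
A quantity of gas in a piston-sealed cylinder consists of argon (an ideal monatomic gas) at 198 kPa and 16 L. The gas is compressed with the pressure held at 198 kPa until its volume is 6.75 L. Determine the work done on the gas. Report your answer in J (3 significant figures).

W ≈ 1830 J

Isobaric: W = P ΔV.
W = (198 kPa)(6.75 − 16 L) = (198)(-9.25) = -1832 J.
Work on gas = −W_by = 1832 J.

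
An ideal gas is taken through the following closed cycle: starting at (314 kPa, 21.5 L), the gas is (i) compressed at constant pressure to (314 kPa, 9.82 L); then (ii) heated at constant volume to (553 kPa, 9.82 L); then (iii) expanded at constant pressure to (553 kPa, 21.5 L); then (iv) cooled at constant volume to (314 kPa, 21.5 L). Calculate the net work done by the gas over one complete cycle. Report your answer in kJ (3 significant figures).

W_net ≈ 2.79 kJ

Constant-volume legs do no work.
W(i) = (314)(9.82 − 21.5) = -3668 J; W(iii) = (553)(21.5 − 9.82) = 6459 J.
W_net = -3668 + 6459 = 2792 J (the clockwise enclosed area).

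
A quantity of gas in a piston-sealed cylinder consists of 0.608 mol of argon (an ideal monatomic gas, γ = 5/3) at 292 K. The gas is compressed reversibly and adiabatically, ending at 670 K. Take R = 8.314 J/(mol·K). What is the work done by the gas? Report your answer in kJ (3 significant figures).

Adiabatic ⇒ Q = 0, so W_by = −ΔU = nCᵥ(T₁ − T₂).
Cᵥ = 3R/2 = 12.47 J/(mol·K).
W = (0.608)(12.47)(292 − 670) = -2866 J.

W ≈ -2.87 kJ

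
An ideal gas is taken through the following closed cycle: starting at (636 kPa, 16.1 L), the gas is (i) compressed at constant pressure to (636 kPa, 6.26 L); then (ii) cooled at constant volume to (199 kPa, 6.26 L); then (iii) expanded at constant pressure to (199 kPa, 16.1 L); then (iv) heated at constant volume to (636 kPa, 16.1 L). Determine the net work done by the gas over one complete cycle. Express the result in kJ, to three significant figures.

W_net ≈ -4.30 kJ

Constant-volume legs do no work.
W(i) = (636)(6.26 − 16.1) = -6258 J; W(iii) = (199)(16.1 − 6.26) = 1958 J.
W_net = -6258 + 1958 = -4300 J (the counter-clockwise enclosed area).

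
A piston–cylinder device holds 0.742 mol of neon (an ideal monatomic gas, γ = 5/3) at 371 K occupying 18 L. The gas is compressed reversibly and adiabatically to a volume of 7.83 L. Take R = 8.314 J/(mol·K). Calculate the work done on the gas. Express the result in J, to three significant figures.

Adiabatic: TV^(γ−1) = const with γ = 5/3.
T₂ = T₁ (V₁/V₂)^(γ−1) = 371 × (18/7.83)^0.667 = 371 × 1.742 = 646.2 K.
W_by = nCᵥ(T₁ − T₂) = (0.742)(12.47)(371 − 646.2) = -2547 J.
Work on gas = −W_by = 2547 J.

W ≈ 2550 J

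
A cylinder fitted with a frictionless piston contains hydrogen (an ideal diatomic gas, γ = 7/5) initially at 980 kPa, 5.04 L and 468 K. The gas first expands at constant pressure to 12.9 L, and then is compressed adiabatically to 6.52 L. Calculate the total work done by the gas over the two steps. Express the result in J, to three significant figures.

Step 1 (isobaric): W = PΔV = (980 kPa)(12.9 − 5.04 L) = 7703 J.
After step 1: P = 980 kPa, V = 12.9 L, T = 1198 K.
Step 2 (adiabatic): W = (P₁V₁ − P₂V₂)/(γ−1) = (12642 − 16609)/0.4 = -9918 J.
W_total = 7703 − 9918 = -2216 J.

W_total ≈ -2220 J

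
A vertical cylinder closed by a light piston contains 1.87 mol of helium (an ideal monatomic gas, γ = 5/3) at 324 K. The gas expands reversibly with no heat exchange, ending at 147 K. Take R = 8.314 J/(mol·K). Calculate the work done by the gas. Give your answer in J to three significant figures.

W ≈ 4130 J

Adiabatic ⇒ Q = 0, so W_by = −ΔU = nCᵥ(T₁ − T₂).
Cᵥ = 3R/2 = 12.47 J/(mol·K).
W = (1.87)(12.47)(324 − 147) = 4128 J.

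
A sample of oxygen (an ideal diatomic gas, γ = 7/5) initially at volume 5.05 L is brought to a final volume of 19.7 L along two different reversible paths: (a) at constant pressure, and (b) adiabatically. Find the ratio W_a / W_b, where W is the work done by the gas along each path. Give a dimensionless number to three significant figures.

Path (a) isobaric: W = P₁(V₂ − V₁) → W_a/(P₁V₁) = 2.901.
Path (b) adiabatic: W = P₁V₁(1 − (V₁/V₂)^(γ−1))/(γ−1) → W_b/(P₁V₁) = 1.05.
W_a / W_b = 2.901 / 1.05 = 2.764.

W_a / W_b ≈ 2.76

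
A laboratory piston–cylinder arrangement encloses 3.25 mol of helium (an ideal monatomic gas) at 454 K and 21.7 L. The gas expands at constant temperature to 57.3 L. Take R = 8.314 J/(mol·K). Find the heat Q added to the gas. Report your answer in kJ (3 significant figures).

Q ≈ 11.9 kJ

Isothermal ⇒ ΔU = 0, so Q = W = nRT ln(V₂/V₁).
Q = (3.25)(8.314)(454) ln(57.3/21.7) = 12267 × 0.971 = 11911 J.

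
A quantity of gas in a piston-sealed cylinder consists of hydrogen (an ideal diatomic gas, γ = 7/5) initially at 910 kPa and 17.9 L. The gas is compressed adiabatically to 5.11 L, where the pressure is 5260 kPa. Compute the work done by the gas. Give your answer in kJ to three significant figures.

Adiabatic: W = (P₁V₁ − P₂V₂)/(γ − 1) with γ = 7/5.
P₁V₁ = 16289 J, P₂V₂ = 26879 J.
W = (16289 − 26879) / 0.4 = -26474 J.

W ≈ -26.5 kJ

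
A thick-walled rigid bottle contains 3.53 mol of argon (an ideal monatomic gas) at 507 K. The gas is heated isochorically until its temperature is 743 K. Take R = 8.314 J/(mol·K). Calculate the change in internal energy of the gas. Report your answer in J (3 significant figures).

Constant volume ⇒ W = 0, so Q = ΔU = nCᵥΔT with Cᵥ = 3R/2 = 12.47 J/(mol·K).
ΔU = (3.53)(12.47)(743 − 507) = 10389 J.

ΔU ≈ 10400 J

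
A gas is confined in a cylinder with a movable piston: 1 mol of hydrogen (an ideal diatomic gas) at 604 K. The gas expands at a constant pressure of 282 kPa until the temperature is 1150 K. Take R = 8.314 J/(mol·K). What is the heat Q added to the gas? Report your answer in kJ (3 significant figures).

Isobaric: W = nRΔT = (1)(8.314)(546) = 4539 J.
ΔU = nCᵥΔT with Cᵥ = 5R/2: ΔU = (1)(20.79)(546) = 11349 J.
Q = ΔU + W = 11349 + 4539 = 15888 J.

Q ≈ 15.9 kJ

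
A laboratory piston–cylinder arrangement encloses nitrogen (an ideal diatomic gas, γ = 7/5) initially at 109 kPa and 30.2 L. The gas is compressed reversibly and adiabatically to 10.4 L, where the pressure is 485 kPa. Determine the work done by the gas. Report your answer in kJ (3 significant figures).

Adiabatic: W = (P₁V₁ − P₂V₂)/(γ − 1) with γ = 7/5.
P₁V₁ = 3292 J, P₂V₂ = 5044 J.
W = (3292 − 5044) / 0.4 = -4381 J.

W ≈ -4.38 kJ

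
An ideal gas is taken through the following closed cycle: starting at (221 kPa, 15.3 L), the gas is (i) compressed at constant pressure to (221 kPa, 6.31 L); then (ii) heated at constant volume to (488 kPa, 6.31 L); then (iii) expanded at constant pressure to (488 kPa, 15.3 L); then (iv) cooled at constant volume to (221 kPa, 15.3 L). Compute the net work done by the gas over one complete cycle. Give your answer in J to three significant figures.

W_net ≈ 2400 J

Constant-volume legs do no work.
W(i) = (221)(6.31 − 15.3) = -1987 J; W(iii) = (488)(15.3 − 6.31) = 4387 J.
W_net = -1987 + 4387 = 2400 J (the clockwise enclosed area).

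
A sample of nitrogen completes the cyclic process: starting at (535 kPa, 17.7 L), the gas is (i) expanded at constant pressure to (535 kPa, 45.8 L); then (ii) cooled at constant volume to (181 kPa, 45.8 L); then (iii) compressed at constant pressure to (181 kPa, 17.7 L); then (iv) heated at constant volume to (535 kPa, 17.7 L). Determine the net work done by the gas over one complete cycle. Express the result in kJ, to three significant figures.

W_net ≈ 9.95 kJ

Constant-volume legs do no work.
W(i) = (535)(45.8 − 17.7) = 15033 J; W(iii) = (181)(17.7 − 45.8) = -5086 J.
W_net = 15033 − 5086 = 9947 J (the clockwise enclosed area).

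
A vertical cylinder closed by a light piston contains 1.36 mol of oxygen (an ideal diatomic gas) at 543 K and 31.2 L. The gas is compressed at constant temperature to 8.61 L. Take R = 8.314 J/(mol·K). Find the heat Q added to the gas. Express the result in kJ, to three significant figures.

Q ≈ -7.90 kJ

Isothermal ⇒ ΔU = 0, so Q = W = nRT ln(V₂/V₁).
Q = (1.36)(8.314)(543) ln(8.61/31.2) = 6140 × -1.287 = -7905 J.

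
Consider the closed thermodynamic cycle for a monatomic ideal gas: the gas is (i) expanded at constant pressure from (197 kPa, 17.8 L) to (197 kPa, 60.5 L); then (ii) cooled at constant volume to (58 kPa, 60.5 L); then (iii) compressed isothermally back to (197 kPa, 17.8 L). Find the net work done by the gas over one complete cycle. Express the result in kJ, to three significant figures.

W_net ≈ 4.12 kJ

Leg (i): W = PΔV = (197)(60.5 − 17.8) = 8412 J.
Leg (ii): W = 0.
Leg (iii): W = PᵢVᵢ ln(V_f/Vᵢ) = (3509) ln(17.8/60.5) = -4293 J.
W_net = 8412 − 4293 = 4119 J.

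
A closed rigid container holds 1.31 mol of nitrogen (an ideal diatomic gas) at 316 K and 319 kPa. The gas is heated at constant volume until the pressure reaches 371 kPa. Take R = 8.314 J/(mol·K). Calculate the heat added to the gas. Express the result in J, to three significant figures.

Constant volume ⇒ W = 0, so Q = ΔU = nCᵥΔT with Cᵥ = 5R/2 = 20.79 J/(mol·K).
At constant V, T₂/T₁ = P₂/P₁ ⇒ ΔT = T₁(P₂/P₁ − 1) = 316·(371/319 − 1) = 51.51 K.
ΔU = (1.31)(20.79)(51.51) = 1403 J.

Q ≈ 1400 J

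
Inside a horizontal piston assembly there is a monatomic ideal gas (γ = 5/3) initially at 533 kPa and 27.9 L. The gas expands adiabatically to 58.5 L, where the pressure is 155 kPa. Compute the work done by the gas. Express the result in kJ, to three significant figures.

W ≈ 8.70 kJ

Adiabatic: W = (P₁V₁ − P₂V₂)/(γ − 1) with γ = 5/3.
P₁V₁ = 14871 J, P₂V₂ = 9068 J.
W = (14871 − 9068) / 0.6667 = 8705 J.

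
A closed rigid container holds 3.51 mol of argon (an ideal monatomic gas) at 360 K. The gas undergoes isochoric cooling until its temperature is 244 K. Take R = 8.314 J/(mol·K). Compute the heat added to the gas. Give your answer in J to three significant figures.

Q ≈ -5080 J

Constant volume ⇒ W = 0, so Q = ΔU = nCᵥΔT with Cᵥ = 3R/2 = 12.47 J/(mol·K).
ΔU = (3.51)(12.47)(244 − 360) = -5078 J.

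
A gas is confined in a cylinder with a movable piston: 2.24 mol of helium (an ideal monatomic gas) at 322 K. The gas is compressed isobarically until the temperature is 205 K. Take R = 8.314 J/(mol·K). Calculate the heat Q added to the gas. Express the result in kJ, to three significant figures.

Isobaric: W = nRΔT = (2.24)(8.314)(-117) = -2179 J.
ΔU = nCᵥΔT with Cᵥ = 3R/2: ΔU = (2.24)(12.47)(-117) = -3268 J.
Q = ΔU + W = -3268 − 2179 = -5447 J.

Q ≈ -5.45 kJ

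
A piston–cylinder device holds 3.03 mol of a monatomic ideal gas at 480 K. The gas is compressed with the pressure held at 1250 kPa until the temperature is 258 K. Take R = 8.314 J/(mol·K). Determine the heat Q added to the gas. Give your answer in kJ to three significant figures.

Isobaric: W = nRΔT = (3.03)(8.314)(-222) = -5592 J.
ΔU = nCᵥΔT with Cᵥ = 3R/2: ΔU = (3.03)(12.47)(-222) = -8389 J.
Q = ΔU + W = -8389 − 5592 = -13981 J.

Q ≈ -14.0 kJ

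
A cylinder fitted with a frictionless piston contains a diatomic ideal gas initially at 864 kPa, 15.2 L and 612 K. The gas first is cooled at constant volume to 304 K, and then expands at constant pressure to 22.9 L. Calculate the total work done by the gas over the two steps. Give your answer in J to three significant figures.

W_total ≈ 3300 J

Step 1 (isochoric): W = 0 (constant volume).
After step 1: P = 429.2 kPa (V unchanged).
Step 2 (isobaric): W = PΔV = (429.2 kPa)(22.9 − 15.2 L) = 3305 J.
W_total = 0 + 3305 = 3305 J.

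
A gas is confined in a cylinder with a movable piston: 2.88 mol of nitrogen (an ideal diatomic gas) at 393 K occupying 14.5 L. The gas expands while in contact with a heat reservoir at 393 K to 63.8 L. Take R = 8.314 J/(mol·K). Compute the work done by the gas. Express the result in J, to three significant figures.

W ≈ 13900 J

Isothermal: W = nRT ln(V₂/V₁).
W = (2.88)(8.314)(393) × ln(63.8/14.5)
  = 9410 × 1.482
W_by_gas = 13942 J.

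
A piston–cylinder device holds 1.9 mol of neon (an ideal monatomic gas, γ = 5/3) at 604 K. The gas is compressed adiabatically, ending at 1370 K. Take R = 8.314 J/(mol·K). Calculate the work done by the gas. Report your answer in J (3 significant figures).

Adiabatic ⇒ Q = 0, so W_by = −ΔU = nCᵥ(T₁ − T₂).
Cᵥ = 3R/2 = 12.47 J/(mol·K).
W = (1.9)(12.47)(604 − 1370) = -18150 J.

W ≈ -18200 J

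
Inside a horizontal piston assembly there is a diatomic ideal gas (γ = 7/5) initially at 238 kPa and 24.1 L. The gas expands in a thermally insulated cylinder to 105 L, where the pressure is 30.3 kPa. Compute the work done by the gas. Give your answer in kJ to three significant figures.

Adiabatic: W = (P₁V₁ − P₂V₂)/(γ − 1) with γ = 7/5.
P₁V₁ = 5736 J, P₂V₂ = 3182 J.
W = (5736 − 3182) / 0.4 = 6386 J.

W ≈ 6.39 kJ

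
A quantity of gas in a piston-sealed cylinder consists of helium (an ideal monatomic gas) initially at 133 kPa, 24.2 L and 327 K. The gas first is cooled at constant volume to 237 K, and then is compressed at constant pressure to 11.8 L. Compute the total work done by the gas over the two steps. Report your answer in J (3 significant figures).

Step 1 (isochoric): W = 0 (constant volume).
After step 1: P = 96.39 kPa (V unchanged).
Step 2 (isobaric): W = PΔV = (96.39 kPa)(11.8 − 24.2 L) = -1195 J.
W_total = 0 − 1195 = -1195 J.

W_total ≈ -1200 J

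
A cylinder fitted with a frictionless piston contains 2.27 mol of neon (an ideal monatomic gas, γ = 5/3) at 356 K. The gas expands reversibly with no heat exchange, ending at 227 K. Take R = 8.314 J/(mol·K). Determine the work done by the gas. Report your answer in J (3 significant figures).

W ≈ 3650 J

Adiabatic ⇒ Q = 0, so W_by = −ΔU = nCᵥ(T₁ − T₂).
Cᵥ = 3R/2 = 12.47 J/(mol·K).
W = (2.27)(12.47)(356 − 227) = 3652 J.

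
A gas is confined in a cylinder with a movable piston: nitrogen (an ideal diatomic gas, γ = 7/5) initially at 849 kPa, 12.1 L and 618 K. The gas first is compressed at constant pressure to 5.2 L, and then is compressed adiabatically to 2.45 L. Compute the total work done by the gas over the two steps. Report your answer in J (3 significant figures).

Step 1 (isobaric): W = PΔV = (849 kPa)(5.2 − 12.1 L) = -5858 J.
After step 1: P = 849 kPa, V = 5.2 L, T = 265.6 K.
Step 2 (adiabatic): W = (P₁V₁ − P₂V₂)/(γ−1) = (4415 − 5965)/0.4 = -3877 J.
W_total = -5858 − 3877 = -9735 J.

W_total ≈ -9730 J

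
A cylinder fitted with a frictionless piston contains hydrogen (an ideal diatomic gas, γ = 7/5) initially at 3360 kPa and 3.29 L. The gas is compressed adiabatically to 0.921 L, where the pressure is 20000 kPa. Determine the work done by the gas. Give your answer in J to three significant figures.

W ≈ -18400 J

Adiabatic: W = (P₁V₁ − P₂V₂)/(γ − 1) with γ = 7/5.
P₁V₁ = 11054 J, P₂V₂ = 18420 J.
W = (11054 − 18420) / 0.4 = -18414 J.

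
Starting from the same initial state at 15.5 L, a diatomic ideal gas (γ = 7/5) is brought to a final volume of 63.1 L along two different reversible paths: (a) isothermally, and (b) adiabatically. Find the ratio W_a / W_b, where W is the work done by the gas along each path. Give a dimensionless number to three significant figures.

Path (a) isothermal: W = P₁V₁ ln(V₂/V₁) → W_a/(P₁V₁) = 1.404.
Path (b) adiabatic: W = P₁V₁(1 − (V₁/V₂)^(γ−1))/(γ−1) → W_b/(P₁V₁) = 1.074.
W_a / W_b = 1.404 / 1.074 = 1.307.

W_a / W_b ≈ 1.31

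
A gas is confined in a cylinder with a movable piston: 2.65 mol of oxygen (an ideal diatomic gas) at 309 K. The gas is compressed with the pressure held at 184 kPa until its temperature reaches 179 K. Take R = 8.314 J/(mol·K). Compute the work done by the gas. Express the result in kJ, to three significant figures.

Isobaric: W = P ΔV = nR ΔT.
W = (2.65)(8.314)(179 − 309) = -2864 J.

W ≈ -2.86 kJ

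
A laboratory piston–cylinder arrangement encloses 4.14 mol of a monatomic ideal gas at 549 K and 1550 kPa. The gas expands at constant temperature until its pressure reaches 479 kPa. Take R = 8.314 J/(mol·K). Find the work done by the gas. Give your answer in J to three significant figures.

Isothermal process: W = nRT ln(V₂/V₁) = nRT ln(P₁/P₂).
W = (4.14)(8.314)(549) × ln(1550/479)
  = 18897 × ln(3.236) = 18897 × 1.174
W_by_gas = 22190 J.

W ≈ 22200 J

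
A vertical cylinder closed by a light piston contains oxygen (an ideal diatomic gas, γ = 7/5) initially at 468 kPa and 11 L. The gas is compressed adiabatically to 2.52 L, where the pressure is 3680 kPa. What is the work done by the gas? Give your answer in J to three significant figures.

Adiabatic: W = (P₁V₁ − P₂V₂)/(γ − 1) with γ = 7/5.
P₁V₁ = 5148 J, P₂V₂ = 9274 J.
W = (5148 − 9274) / 0.4 = -10314 J.

W ≈ -10300 J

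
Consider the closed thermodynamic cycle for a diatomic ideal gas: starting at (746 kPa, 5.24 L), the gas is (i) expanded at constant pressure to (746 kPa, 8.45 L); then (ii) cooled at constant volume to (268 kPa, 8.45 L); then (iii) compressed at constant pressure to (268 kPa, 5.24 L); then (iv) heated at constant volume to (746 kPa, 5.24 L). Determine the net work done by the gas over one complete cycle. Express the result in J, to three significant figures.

Constant-volume legs do no work.
W(i) = (746)(8.45 − 5.24) = 2395 J; W(iii) = (268)(5.24 − 8.45) = -860.3 J.
W_net = 2395 − 860.3 = 1534 J (the clockwise enclosed area).

W_net ≈ 1530 J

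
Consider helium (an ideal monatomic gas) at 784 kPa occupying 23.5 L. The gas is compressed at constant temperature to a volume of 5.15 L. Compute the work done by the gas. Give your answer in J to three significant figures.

Isothermal: W = nRT ln(V₂/V₁) = P₁V₁ ln(V₂/V₁).
P₁V₁ = (784 kPa)(23.5 L) = 18424 J.
W = 18424 × ln(5.15/23.5) = 18424 × -1.518
W_by_gas = -27968 J.

W ≈ -28000 J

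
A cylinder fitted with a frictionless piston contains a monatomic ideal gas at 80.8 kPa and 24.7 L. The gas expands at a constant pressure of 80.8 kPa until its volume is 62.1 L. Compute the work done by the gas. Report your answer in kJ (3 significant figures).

Isobaric: W = P ΔV.
W = (80.8 kPa)(62.1 − 24.7 L) = (80.8)(37.4) = 3022 J.

W ≈ 3.02 kJ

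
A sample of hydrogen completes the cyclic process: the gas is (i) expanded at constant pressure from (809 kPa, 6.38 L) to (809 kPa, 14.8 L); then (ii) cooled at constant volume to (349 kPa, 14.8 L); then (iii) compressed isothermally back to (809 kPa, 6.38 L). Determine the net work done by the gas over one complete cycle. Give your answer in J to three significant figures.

W_net ≈ 2470 J

Leg (i): W = PΔV = (809)(14.8 − 6.38) = 6812 J.
Leg (ii): W = 0.
Leg (iii): W = PᵢVᵢ ln(V_f/Vᵢ) = (5165) ln(6.38/14.8) = -4346 J.
W_net = 6812 − 4346 = 2465 J.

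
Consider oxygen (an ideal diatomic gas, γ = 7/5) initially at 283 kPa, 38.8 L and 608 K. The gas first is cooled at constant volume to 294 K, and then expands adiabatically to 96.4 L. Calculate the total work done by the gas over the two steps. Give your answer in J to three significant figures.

Step 1 (isochoric): W = 0 (constant volume).
After step 1: P = 136.8 kPa (V unchanged).
Step 2 (adiabatic): W = (P₁V₁ − P₂V₂)/(γ−1) = (5310 − 3689)/0.4 = 4050 J.
W_total = 0 + 4050 = 4050 J.

W_total ≈ 4050 J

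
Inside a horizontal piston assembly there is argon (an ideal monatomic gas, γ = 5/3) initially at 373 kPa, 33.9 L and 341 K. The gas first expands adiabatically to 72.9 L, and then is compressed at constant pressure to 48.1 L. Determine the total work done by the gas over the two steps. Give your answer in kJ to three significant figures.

Step 1 (adiabatic): W = (P₁V₁ − P₂V₂)/(γ−1) = (12645 − 7590)/0.667 = 7583 J.
After step 1: P = 104.1 kPa, V = 72.9 L, T = 204.7 K.
Step 2 (isobaric): W = PΔV = (104.1 kPa)(48.1 − 72.9 L) = -2582 J.
W_total = 7583 − 2582 = 5001 J.

W_total ≈ 5.00 kJ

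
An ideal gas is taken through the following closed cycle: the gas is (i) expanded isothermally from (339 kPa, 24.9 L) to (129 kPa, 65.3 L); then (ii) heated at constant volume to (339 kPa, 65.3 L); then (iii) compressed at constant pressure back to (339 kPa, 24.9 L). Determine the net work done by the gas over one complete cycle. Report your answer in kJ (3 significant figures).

W_net ≈ -5.56 kJ

Leg (i): W = PᵢVᵢ ln(V_f/Vᵢ) = (8441) ln(65.3/24.9) = 8138 J.
Leg (ii): W = 0.
Leg (iii): W = PΔV = (339)(24.9 − 65.3) = -13696 J.
W_net = 8138 − 13696 = -5557 J.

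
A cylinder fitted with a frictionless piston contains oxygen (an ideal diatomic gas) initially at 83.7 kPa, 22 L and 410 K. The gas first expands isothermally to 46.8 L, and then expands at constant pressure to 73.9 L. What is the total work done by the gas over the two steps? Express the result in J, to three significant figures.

Step 1 (isothermal): W = P₁V₁ ln(V₂/V₁) = (1841) ln(46.8/22) = 1390 J.
After step 1: P = 39.35 kPa, V = 46.8 L, T = 410 K.
Step 2 (isobaric): W = PΔV = (39.35 kPa)(73.9 − 46.8 L) = 1066 J.
W_total = 1390 + 1066 = 2456 J.

W_total ≈ 2460 J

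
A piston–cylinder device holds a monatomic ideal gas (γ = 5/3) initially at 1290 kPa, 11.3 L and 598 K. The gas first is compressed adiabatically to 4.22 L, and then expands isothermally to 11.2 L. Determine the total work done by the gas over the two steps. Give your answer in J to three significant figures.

Step 1 (adiabatic): W = (P₁V₁ − P₂V₂)/(γ−1) = (14577 − 28109)/0.667 = -20298 J.
After step 1: P = 6661 kPa, V = 4.22 L, T = 1153 K.
Step 2 (isothermal): W = P₁V₁ ln(V₂/V₁) = (28109) ln(11.2/4.22) = 27437 J.
W_total = -20298 + 27437 = 7139 J.

W_total ≈ 7140 J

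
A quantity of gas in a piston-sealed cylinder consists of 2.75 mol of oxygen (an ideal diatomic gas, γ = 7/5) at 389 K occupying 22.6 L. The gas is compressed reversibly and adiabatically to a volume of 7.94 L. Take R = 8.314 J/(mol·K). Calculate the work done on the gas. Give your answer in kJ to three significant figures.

Adiabatic: TV^(γ−1) = const with γ = 7/5.
T₂ = T₁ (V₁/V₂)^(γ−1) = 389 × (22.6/7.94)^0.4 = 389 × 1.52 = 591.1 K.
W_by = nCᵥ(T₁ − T₂) = (2.75)(20.79)(389 − 591.1) = -11552 J.
Work on gas = −W_by = 11552 J.

W ≈ 11.6 kJ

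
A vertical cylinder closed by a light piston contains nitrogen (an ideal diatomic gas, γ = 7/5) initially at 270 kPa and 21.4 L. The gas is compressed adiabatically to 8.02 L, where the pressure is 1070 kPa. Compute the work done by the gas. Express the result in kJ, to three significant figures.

W ≈ -7.01 kJ

Adiabatic: W = (P₁V₁ − P₂V₂)/(γ − 1) with γ = 7/5.
P₁V₁ = 5778 J, P₂V₂ = 8581 J.
W = (5778 − 8581) / 0.4 = -7009 J.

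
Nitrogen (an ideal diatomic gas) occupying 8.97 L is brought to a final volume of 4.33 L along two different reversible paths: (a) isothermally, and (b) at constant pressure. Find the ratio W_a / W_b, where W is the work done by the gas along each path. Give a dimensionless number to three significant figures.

W_a / W_b ≈ 1.41

Path (a) isothermal: W = P₁V₁ ln(V₂/V₁) → W_a/(P₁V₁) = -0.7283.
Path (b) isobaric: W = P₁(V₂ − V₁) → W_b/(P₁V₁) = -0.5173.
W_a / W_b = -0.7283 / -0.5173 = 1.408.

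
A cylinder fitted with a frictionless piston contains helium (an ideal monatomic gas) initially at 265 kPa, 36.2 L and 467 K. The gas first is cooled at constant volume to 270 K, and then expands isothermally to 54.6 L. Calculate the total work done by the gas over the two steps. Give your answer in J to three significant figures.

W_total ≈ 2280 J

Step 1 (isochoric): W = 0 (constant volume).
After step 1: P = 153.2 kPa (V unchanged).
Step 2 (isothermal): W = P₁V₁ ln(V₂/V₁) = (5546) ln(54.6/36.2) = 2279 J.
W_total = 0 + 2279 = 2279 J.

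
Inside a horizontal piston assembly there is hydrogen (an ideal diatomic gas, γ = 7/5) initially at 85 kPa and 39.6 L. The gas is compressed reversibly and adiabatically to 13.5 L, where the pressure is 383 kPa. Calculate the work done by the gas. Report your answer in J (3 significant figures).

Adiabatic: W = (P₁V₁ − P₂V₂)/(γ − 1) with γ = 7/5.
P₁V₁ = 3366 J, P₂V₂ = 5170 J.
W = (3366 − 5170) / 0.4 = -4511 J.

W ≈ -4510 J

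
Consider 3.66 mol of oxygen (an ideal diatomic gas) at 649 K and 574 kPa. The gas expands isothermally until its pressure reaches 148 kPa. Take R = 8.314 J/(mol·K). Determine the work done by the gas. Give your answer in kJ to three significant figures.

W ≈ 26.8 kJ

Isothermal process: W = nRT ln(V₂/V₁) = nRT ln(P₁/P₂).
W = (3.66)(8.314)(649) × ln(574/148)
  = 19749 × ln(3.878) = 19749 × 1.355
W_by_gas = 26768 J.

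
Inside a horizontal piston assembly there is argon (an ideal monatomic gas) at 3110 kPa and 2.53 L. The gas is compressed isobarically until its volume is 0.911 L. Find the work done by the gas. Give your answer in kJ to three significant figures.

Isobaric: W = P ΔV.
W = (3110 kPa)(0.911 − 2.53 L) = (3110)(-1.619) = -5035 J.

W ≈ -5.04 kJ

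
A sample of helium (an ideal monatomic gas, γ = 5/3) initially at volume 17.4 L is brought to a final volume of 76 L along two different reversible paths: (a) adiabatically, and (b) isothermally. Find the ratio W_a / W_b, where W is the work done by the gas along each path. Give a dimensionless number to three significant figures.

W_a / W_b ≈ 0.637

Path (a) adiabatic: W = P₁V₁(1 − (V₁/V₂)^(γ−1))/(γ−1) → W_a/(P₁V₁) = 0.9386.
Path (b) isothermal: W = P₁V₁ ln(V₂/V₁) → W_b/(P₁V₁) = 1.474.
W_a / W_b = 0.9386 / 1.474 = 0.6367.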